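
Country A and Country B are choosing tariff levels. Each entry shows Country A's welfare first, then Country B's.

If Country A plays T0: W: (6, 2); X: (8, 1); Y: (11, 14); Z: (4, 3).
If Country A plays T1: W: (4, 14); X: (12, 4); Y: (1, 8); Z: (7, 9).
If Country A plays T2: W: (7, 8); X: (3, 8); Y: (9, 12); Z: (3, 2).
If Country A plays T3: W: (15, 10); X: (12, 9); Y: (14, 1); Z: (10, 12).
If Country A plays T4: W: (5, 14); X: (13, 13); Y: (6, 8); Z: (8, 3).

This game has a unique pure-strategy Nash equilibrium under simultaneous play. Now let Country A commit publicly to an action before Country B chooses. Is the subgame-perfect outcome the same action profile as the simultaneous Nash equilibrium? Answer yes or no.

no

Work backward from Country B's decision.
- T0: Country B compares 2, 1, 14, 3 and picks Y; Country A would get 11.
- T1: Country B compares 14, 4, 8, 9 and picks W; Country A would get 4.
- T2: Country B compares 8, 8, 12, 2 and picks Y; Country A would get 9.
- T3: Country B compares 10, 9, 1, 12 and picks Z; Country A would get 10.
- T4: Country B compares 14, 13, 8, 3 and picks W; Country A would get 5.
Maximizing over 11, 4, 9, 10, 5, Country A chooses T0. Subgame-perfect outcome: (T0, Y) with payoffs (11, 14).
Under simultaneous play:
Country A's best replies: W→T3; X→T4; Y→T3; Z→T3.
Country B's best replies: T0→Y; T1→W; T2→Y; T3→Z; T4→W.
Only (T3, Z) has each player best-responding; Nash payoffs (10, 12).
Sequential outcome (T0, Y) differs from the Nash profile (T3, Z).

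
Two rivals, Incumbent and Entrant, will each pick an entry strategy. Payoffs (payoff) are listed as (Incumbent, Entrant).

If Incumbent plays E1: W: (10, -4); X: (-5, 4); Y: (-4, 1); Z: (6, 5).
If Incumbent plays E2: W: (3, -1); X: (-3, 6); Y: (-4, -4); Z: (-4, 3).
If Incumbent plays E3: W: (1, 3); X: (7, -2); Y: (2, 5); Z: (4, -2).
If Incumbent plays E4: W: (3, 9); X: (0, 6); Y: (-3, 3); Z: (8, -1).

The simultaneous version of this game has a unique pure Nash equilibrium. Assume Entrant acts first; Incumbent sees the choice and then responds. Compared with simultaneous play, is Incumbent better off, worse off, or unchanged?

unchanged

Backward induction with Entrant moving first.
- W: Incumbent compares 10, 3, 1, 3 and picks E1; Entrant would get -4.
- X: Incumbent compares -5, -3, 7, 0 and picks E3; Entrant would get -2.
- Y: Incumbent compares -4, -4, 2, -3 and picks E3; Entrant would get 5.
- Z: Incumbent compares 6, -4, 4, 8 and picks E4; Entrant would get -1.
Maximizing over -4, -2, 5, -1, Entrant chooses Y. Subgame-perfect outcome: (E3, Y) with payoffs (2, 5).
Under simultaneous play:
Incumbent's best replies: W→E1; X→E3; Y→E3; Z→E4.
Entrant's best replies: E1→Z; E2→X; E3→Y; E4→W.
Only (E3, Y) has each player best-responding; Nash payoffs (2, 5).
Incumbent earns 2 sequentially versus 2 at the Nash outcome: unchanged.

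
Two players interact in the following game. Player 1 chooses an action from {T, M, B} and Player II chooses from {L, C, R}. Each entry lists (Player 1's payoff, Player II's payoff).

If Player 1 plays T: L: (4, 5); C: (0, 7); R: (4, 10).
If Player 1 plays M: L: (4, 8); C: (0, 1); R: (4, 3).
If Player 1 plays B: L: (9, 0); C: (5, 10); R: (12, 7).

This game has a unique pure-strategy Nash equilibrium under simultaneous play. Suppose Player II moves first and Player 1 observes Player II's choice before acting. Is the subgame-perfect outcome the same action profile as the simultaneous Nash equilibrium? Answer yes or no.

Work backward from Player 1's decision.
- L: Player 1 compares 4, 4, 9 and picks B; Player II would get 0.
- C: Player 1 compares 0, 0, 5 and picks B; Player II would get 10.
- R: Player 1 compares 4, 4, 12 and picks B; Player II would get 7.
Among 0, 10, 7, the best is 10 at C. Subgame-perfect outcome: (B, C) with payoffs (5, 10).
Now find the simultaneous Nash equilibrium.
Player 1's best replies: L→B; C→B; R→B.
Player II's best replies: T→R; M→L; B→C.
The unique mutual best reply is (B, C), giving (5, 10).
Sequential outcome (B, C) coincides with the Nash profile (B, C).

yes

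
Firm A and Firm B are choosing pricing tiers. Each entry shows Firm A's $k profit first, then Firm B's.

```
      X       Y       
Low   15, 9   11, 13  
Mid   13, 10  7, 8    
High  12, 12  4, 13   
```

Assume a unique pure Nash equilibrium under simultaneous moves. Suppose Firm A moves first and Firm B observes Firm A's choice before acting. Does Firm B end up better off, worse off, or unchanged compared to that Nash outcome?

worse off

Backward induction with Firm A moving first.
- Low → Firm B plays Y (best of 9, 13); Firm A gets 11.
- Mid → Firm B plays X (best of 10, 8); Firm A gets 13.
- High → Firm B plays Y (best of 12, 13); Firm A gets 4.
Firm A's induced payoffs are 11, 13, 4, so Firm A commits to Mid. Subgame-perfect outcome: (Mid, X) with payoffs (13, 10).
Under simultaneous play:
Firm A's best replies: X→Low; Y→Low.
Firm B's best replies: Low→Y; Mid→X; High→Y.
The unique mutual best reply is (Low, Y), giving (11, 13).
Firm B earns 10 sequentially versus 13 at the Nash outcome: worse off.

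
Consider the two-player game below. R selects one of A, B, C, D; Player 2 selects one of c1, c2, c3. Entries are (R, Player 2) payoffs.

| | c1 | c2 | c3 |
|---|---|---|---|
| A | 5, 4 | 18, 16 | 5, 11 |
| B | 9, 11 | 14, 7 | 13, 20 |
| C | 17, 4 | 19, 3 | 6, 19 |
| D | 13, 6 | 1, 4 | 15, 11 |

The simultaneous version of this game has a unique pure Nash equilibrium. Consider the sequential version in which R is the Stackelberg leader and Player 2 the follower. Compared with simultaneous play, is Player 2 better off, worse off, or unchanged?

Work backward from Player 2's decision.
- A → Player 2 plays c2 (best of 4, 16, 11); R gets 18.
- B → Player 2 plays c3 (best of 11, 7, 20); R gets 13.
- C → Player 2 plays c3 (best of 4, 3, 19); R gets 6.
- D → Player 2 plays c3 (best of 6, 4, 11); R gets 15.
Among 18, 13, 6, 15, the best is 18 at A. Subgame-perfect outcome: (A, c2) with payoffs (18, 16).
For the simultaneous game, intersect best replies.
R's best replies: c1→C; c2→C; c3→D.
Player 2's best replies: A→c2; B→c3; C→c3; D→c3.
The unique mutual best reply is (D, c3), giving (15, 11).
Player 2 earns 16 sequentially versus 11 at the Nash outcome: better off.

better off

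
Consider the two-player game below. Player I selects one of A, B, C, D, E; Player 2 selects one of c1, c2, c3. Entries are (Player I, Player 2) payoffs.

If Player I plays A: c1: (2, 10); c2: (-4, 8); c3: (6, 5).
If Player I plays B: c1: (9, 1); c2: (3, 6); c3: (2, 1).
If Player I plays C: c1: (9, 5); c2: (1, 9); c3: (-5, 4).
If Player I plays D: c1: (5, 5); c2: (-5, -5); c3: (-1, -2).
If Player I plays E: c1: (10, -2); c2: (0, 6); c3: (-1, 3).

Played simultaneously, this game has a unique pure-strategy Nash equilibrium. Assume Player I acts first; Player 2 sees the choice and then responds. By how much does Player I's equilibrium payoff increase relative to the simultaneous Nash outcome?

Player 2 best-responds to each possible Player I move:
- A: Player 2 compares 10, 8, 5 and picks c1; Player I would get 2.
- B: Player 2 compares 1, 6, 1 and picks c2; Player I would get 3.
- C: Player 2 compares 5, 9, 4 and picks c2; Player I would get 1.
- D: Player 2 compares 5, -5, -2 and picks c1; Player I would get 5.
- E: Player 2 compares -2, 6, 3 and picks c2; Player I would get 0.
Among 2, 3, 1, 5, 0, the best is 5 at D. Subgame-perfect outcome: (D, c1) with payoffs (5, 5).
Under simultaneous play:
Player I's best replies: c1→E; c2→B; c3→A.
Player 2's best replies: A→c1; B→c2; C→c2; D→c1; E→c2.
Only (B, c2) has each player best-responding; Nash payoffs (3, 6).
Player I's commitment gain: 5 − 3 = 2.

2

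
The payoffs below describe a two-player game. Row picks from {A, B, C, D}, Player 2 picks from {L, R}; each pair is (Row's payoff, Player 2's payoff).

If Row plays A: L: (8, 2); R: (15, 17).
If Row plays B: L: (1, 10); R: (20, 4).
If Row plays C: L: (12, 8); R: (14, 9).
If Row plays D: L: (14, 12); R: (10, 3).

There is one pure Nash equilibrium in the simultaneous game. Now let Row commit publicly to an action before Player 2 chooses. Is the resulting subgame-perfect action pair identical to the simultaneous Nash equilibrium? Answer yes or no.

Backward induction with Row moving first.
- A: Player 2 compares 2, 17 and picks R; Row would get 15.
- B: Player 2 compares 10, 4 and picks L; Row would get 1.
- C: Player 2 compares 8, 9 and picks R; Row would get 14.
- D: Player 2 compares 12, 3 and picks L; Row would get 14.
Among 15, 1, 14, 14, the best is 15 at A. Subgame-perfect outcome: (A, R) with payoffs (15, 17).
Now find the simultaneous Nash equilibrium.
Row's best replies: L→D; R→B.
Player 2's best replies: A→R; B→L; C→R; D→L.
The unique mutual best reply is (D, L), giving (14, 12).
Sequential outcome (A, R) differs from the Nash profile (D, L).

no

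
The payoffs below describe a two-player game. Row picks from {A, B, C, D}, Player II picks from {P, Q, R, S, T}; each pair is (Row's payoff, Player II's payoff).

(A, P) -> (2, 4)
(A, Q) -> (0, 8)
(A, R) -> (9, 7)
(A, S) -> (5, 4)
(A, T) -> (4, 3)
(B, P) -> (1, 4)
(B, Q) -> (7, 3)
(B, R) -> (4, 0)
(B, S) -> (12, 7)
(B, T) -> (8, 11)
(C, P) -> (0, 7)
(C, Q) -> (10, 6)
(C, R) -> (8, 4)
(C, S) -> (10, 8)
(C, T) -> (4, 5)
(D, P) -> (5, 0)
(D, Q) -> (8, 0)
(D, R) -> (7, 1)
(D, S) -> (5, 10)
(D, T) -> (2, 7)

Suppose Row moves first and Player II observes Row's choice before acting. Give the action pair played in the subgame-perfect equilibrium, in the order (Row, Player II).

Work backward from Player II's decision.
- A: BR = Q, leader payoff 0.
- B: BR = T, leader payoff 8.
- C: BR = S, leader payoff 10.
- D: BR = S, leader payoff 5.
Among 0, 8, 10, 5, the best is 10 at C. Subgame-perfect outcome: (C, S) with payoffs (10, 8).

(C, S)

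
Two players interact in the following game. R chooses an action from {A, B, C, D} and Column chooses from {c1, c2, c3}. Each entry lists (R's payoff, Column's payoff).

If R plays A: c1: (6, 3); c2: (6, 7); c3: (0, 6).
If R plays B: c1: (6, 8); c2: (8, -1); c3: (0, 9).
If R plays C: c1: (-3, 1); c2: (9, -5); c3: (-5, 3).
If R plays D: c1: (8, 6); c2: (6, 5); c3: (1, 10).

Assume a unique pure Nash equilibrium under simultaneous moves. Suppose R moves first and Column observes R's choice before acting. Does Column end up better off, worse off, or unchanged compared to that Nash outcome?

worse off

Column best-responds to each possible R move:
- A → Column plays c2 (best of 3, 7, 6); R gets 6.
- B → Column plays c3 (best of 8, -1, 9); R gets 0.
- C → Column plays c3 (best of 1, -5, 3); R gets -5.
- D → Column plays c3 (best of 6, 5, 10); R gets 1.
R's induced payoffs are 6, 0, -5, 1, so R commits to A. Subgame-perfect outcome: (A, c2) with payoffs (6, 7).
For the simultaneous game, intersect best replies.
R's best replies: c1→D; c2→C; c3→D.
Column's best replies: A→c2; B→c3; C→c3; D→c3.
The unique mutual best reply is (D, c3), giving (1, 10).
Column earns 7 sequentially versus 10 at the Nash outcome: worse off.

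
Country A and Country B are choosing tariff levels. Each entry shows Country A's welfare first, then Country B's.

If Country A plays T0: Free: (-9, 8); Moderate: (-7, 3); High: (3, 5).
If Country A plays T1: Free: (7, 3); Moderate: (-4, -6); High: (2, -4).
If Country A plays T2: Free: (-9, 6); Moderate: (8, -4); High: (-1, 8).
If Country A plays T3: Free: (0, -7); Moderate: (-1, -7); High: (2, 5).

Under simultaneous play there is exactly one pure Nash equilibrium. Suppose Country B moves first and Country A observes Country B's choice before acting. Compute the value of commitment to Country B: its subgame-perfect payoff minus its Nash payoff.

2

Work backward from Country A's decision.
- Free: BR = T1, leader payoff 3.
- Moderate: BR = T2, leader payoff -4.
- High: BR = T0, leader payoff 5.
Country B's induced payoffs are 3, -4, 5, so Country B commits to High. Subgame-perfect outcome: (T0, High) with payoffs (3, 5).
Under simultaneous play:
Country A's best replies: Free→T1; Moderate→T2; High→T0.
Country B's best replies: T0→Free; T1→Free; T2→High; T3→High.
The unique mutual best reply is (T1, Free), giving (7, 3).
Country B's commitment gain: 5 − 3 = 2.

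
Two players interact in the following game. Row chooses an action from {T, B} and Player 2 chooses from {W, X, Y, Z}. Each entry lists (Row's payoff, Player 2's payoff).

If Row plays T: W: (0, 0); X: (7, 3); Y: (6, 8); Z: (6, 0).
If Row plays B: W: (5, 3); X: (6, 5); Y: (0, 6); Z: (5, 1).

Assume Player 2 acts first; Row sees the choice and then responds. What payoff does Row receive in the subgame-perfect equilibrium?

Row best-responds to each possible Player 2 move:
- W → Row plays B (best of 0, 5); Player 2 gets 3.
- X → Row plays T (best of 7, 6); Player 2 gets 3.
- Y → Row plays T (best of 6, 0); Player 2 gets 8.
- Z → Row plays T (best of 6, 5); Player 2 gets 0.
Among 3, 3, 8, 0, the best is 8 at Y. Subgame-perfect outcome: (T, Y) with payoffs (6, 8).

6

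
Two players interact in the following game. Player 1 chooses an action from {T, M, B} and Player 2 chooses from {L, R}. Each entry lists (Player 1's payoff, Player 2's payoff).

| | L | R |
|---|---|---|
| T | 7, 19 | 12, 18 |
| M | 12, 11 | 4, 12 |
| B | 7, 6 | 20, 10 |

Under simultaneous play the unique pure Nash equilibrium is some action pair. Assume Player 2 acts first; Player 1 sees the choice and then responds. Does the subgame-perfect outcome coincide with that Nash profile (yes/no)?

Player 1 best-responds to each possible Player 2 move:
- L: Player 1 compares 7, 12, 7 and picks M; Player 2 would get 11.
- R: Player 1 compares 12, 4, 20 and picks B; Player 2 would get 10.
Among 11, 10, the best is 11 at L. Subgame-perfect outcome: (M, L) with payoffs (12, 11).
Now find the simultaneous Nash equilibrium.
Player 1's best replies: L→M; R→B.
Player 2's best replies: T→L; M→R; B→R.
The unique mutual best reply is (B, R), giving (20, 10).
Sequential outcome (M, L) differs from the Nash profile (B, R).

no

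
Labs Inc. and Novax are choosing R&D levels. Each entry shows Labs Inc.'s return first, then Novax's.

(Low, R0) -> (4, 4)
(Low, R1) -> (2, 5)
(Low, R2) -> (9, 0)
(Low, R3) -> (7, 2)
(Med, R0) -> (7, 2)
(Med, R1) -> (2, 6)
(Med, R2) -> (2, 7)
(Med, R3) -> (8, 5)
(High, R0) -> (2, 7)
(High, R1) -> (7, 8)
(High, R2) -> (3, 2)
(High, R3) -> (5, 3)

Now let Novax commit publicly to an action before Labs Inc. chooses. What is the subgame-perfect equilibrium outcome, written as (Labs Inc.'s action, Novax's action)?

Work backward from Labs Inc.'s decision.
- R0: BR = Med, leader payoff 2.
- R1: BR = High, leader payoff 8.
- R2: BR = Low, leader payoff 0.
- R3: BR = Med, leader payoff 5.
Among 2, 8, 0, 5, the best is 8 at R1. Subgame-perfect outcome: (High, R1) with payoffs (7, 8).

(High, R1)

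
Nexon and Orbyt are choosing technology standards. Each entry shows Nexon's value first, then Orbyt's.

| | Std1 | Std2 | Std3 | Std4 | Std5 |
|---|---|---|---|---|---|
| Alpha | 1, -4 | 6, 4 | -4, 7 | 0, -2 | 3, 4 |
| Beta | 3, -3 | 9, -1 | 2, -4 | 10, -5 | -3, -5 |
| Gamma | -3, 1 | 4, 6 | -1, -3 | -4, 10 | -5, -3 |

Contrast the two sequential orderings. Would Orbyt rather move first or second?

If Nexon leads: Orbyt's best replies are Alpha→Std3, Beta→Std2, Gamma→Std4; Nexon's induced payoffs -4, 9, -4; outcome (Beta, Std2), payoffs (9, -1).
If Orbyt leads: Nexon's best replies are Std1→Beta, Std2→Beta, Std3→Beta, Std4→Beta, Std5→Alpha; Orbyt's induced payoffs -3, -1, -4, -5, 4; outcome (Alpha, Std5), payoffs (3, 4).
Orbyt gets 4 moving first and -1 moving second, so Orbyt prefers to move first.

first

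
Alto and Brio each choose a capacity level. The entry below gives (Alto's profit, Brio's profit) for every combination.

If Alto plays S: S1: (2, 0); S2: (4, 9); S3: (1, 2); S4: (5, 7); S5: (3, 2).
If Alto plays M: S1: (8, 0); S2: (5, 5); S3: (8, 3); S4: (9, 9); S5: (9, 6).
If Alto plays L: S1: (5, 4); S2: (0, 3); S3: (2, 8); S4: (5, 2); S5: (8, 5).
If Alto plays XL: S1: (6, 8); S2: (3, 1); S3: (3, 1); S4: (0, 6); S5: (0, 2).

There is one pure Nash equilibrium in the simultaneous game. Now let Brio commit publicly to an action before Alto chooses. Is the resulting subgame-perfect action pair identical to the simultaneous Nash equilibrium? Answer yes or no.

Work backward from Alto's decision.
- S1: Alto compares 2, 8, 5, 6 and picks M; Brio would get 0.
- S2: Alto compares 4, 5, 0, 3 and picks M; Brio would get 5.
- S3: Alto compares 1, 8, 2, 3 and picks M; Brio would get 3.
- S4: Alto compares 5, 9, 5, 0 and picks M; Brio would get 9.
- S5: Alto compares 3, 9, 8, 0 and picks M; Brio would get 6.
Among 0, 5, 3, 9, 6, the best is 9 at S4. Subgame-perfect outcome: (M, S4) with payoffs (9, 9).
Now find the simultaneous Nash equilibrium.
Alto's best replies: S1→M; S2→M; S3→M; S4→M; S5→M.
Brio's best replies: S→S2; M→S4; L→S3; XL→S1.
The unique mutual best reply is (M, S4), giving (9, 9).
Sequential outcome (M, S4) coincides with the Nash profile (M, S4).

yes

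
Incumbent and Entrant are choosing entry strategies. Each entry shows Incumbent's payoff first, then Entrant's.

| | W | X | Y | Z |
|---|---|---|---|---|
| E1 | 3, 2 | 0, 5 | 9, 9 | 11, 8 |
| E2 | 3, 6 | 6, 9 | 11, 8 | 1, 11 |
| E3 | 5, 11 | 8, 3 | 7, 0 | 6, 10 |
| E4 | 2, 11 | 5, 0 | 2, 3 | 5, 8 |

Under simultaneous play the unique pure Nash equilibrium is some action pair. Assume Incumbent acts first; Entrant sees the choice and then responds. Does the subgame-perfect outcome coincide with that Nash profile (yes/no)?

no

Backward induction with Incumbent moving first.
- E1: Entrant compares 2, 5, 9, 8 and picks Y; Incumbent would get 9.
- E2: Entrant compares 6, 9, 8, 11 and picks Z; Incumbent would get 1.
- E3: Entrant compares 11, 3, 0, 10 and picks W; Incumbent would get 5.
- E4: Entrant compares 11, 0, 3, 8 and picks W; Incumbent would get 2.
Among 9, 1, 5, 2, the best is 9 at E1. Subgame-perfect outcome: (E1, Y) with payoffs (9, 9).
For the simultaneous game, intersect best replies.
Incumbent's best replies: W→E3; X→E3; Y→E2; Z→E1.
Entrant's best replies: E1→Y; E2→Z; E3→W; E4→W.
The unique mutual best reply is (E3, W), giving (5, 11).
Sequential outcome (E1, Y) differs from the Nash profile (E3, W).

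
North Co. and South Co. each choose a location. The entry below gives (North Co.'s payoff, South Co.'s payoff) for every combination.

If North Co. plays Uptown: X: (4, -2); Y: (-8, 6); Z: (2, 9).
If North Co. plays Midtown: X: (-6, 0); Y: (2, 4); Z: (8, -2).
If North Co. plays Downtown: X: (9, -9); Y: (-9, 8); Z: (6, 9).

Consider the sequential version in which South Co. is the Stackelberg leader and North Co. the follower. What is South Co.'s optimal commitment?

Y

North Co. best-responds to each possible South Co. move:
- X → North Co. plays Downtown (best of 4, -6, 9); South Co. gets -9.
- Y → North Co. plays Midtown (best of -8, 2, -9); South Co. gets 4.
- Z → North Co. plays Midtown (best of 2, 8, 6); South Co. gets -2.
Among -9, 4, -2, the best is 4 at Y. Subgame-perfect outcome: (Midtown, Y) with payoffs (2, 4).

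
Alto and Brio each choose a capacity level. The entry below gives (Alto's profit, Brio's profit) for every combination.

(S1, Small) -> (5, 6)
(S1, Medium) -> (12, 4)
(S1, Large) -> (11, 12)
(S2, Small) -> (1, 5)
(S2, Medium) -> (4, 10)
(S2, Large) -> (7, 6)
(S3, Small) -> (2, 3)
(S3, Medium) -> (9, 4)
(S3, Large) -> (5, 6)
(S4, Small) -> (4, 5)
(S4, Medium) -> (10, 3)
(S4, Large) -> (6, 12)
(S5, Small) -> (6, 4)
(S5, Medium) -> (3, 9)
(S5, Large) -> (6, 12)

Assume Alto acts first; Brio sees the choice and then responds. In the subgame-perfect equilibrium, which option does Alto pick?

S1

Backward induction with Alto moving first.
- S1 → Brio plays Large (best of 6, 4, 12); Alto gets 11.
- S2 → Brio plays Medium (best of 5, 10, 6); Alto gets 4.
- S3 → Brio plays Large (best of 3, 4, 6); Alto gets 5.
- S4 → Brio plays Large (best of 5, 3, 12); Alto gets 6.
- S5 → Brio plays Large (best of 4, 9, 12); Alto gets 6.
Alto's induced payoffs are 11, 4, 5, 6, 6, so Alto commits to S1. Subgame-perfect outcome: (S1, Large) with payoffs (11, 12).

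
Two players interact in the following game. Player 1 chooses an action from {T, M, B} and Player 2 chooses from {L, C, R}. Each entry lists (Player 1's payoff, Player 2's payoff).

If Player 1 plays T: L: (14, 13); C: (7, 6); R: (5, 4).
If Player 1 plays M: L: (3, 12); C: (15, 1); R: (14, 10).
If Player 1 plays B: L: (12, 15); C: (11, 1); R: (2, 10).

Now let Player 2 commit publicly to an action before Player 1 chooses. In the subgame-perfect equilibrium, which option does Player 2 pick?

Solve by backward induction (Player 2 leads).
- L → Player 1 plays T (best of 14, 3, 12); Player 2 gets 13.
- C → Player 1 plays M (best of 7, 15, 11); Player 2 gets 1.
- R → Player 1 plays M (best of 5, 14, 2); Player 2 gets 10.
Maximizing over 13, 1, 10, Player 2 chooses L. Subgame-perfect outcome: (T, L) with payoffs (14, 13).

L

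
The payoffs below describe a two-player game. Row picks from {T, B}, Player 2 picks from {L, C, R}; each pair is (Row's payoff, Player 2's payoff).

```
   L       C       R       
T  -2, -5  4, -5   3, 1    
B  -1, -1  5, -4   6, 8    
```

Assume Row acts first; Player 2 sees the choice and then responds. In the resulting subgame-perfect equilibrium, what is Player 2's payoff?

Backward induction with Row moving first.
- T → Player 2 plays R (best of -5, -5, 1); Row gets 3.
- B → Player 2 plays R (best of -1, -4, 8); Row gets 6.
Among 3, 6, the best is 6 at B. Subgame-perfect outcome: (B, R) with payoffs (6, 8).

8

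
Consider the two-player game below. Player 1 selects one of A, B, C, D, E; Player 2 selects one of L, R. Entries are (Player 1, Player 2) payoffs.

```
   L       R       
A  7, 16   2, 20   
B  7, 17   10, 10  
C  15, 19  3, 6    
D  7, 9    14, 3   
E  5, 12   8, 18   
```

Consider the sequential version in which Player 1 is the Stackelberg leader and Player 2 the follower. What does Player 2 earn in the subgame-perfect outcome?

19

Work backward from Player 2's decision.
- A: Player 2 compares 16, 20 and picks R; Player 1 would get 2.
- B: Player 2 compares 17, 10 and picks L; Player 1 would get 7.
- C: Player 2 compares 19, 6 and picks L; Player 1 would get 15.
- D: Player 2 compares 9, 3 and picks L; Player 1 would get 7.
- E: Player 2 compares 12, 18 and picks R; Player 1 would get 8.
Maximizing over 2, 7, 15, 7, 8, Player 1 chooses C. Subgame-perfect outcome: (C, L) with payoffs (15, 19).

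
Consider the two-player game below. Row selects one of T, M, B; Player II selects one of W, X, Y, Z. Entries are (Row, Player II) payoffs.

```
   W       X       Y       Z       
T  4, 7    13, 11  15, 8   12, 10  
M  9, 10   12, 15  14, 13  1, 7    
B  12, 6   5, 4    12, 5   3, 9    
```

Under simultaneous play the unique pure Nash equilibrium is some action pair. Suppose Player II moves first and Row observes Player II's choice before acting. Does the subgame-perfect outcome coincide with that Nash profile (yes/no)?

Row best-responds to each possible Player II move:
- W: Row compares 4, 9, 12 and picks B; Player II would get 6.
- X: Row compares 13, 12, 5 and picks T; Player II would get 11.
- Y: Row compares 15, 14, 12 and picks T; Player II would get 8.
- Z: Row compares 12, 1, 3 and picks T; Player II would get 10.
Among 6, 11, 8, 10, the best is 11 at X. Subgame-perfect outcome: (T, X) with payoffs (13, 11).
For the simultaneous game, intersect best replies.
Row's best replies: W→B; X→T; Y→T; Z→T.
Player II's best replies: T→X; M→X; B→Z.
The unique mutual best reply is (T, X), giving (13, 11).
Sequential outcome (T, X) coincides with the Nash profile (T, X).

yes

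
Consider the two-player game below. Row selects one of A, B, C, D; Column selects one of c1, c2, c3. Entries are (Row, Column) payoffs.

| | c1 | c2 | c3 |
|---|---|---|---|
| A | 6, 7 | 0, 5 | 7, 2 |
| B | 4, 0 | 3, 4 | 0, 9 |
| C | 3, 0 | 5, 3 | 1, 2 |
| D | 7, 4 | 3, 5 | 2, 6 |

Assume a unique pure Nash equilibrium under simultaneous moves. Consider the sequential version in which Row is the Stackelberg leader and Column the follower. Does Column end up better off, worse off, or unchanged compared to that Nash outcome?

better off

Column best-responds to each possible Row move:
- A: Column compares 7, 5, 2 and picks c1; Row would get 6.
- B: Column compares 0, 4, 9 and picks c3; Row would get 0.
- C: Column compares 0, 3, 2 and picks c2; Row would get 5.
- D: Column compares 4, 5, 6 and picks c3; Row would get 2.
Row's induced payoffs are 6, 0, 5, 2, so Row commits to A. Subgame-perfect outcome: (A, c1) with payoffs (6, 7).
Under simultaneous play:
Row's best replies: c1→D; c2→C; c3→A.
Column's best replies: A→c1; B→c3; C→c2; D→c3.
The unique mutual best reply is (C, c2), giving (5, 3).
Column earns 7 sequentially versus 3 at the Nash outcome: better off.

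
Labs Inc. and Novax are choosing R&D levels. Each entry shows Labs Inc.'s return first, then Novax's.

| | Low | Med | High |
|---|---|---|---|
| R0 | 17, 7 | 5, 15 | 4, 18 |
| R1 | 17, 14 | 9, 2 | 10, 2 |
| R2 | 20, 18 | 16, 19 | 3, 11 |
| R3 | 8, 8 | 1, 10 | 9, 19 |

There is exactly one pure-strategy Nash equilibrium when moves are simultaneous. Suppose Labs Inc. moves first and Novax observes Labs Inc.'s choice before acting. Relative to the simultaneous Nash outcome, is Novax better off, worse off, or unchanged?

worse off

Novax best-responds to each possible Labs Inc. move:
- R0: Novax compares 7, 15, 18 and picks High; Labs Inc. would get 4.
- R1: Novax compares 14, 2, 2 and picks Low; Labs Inc. would get 17.
- R2: Novax compares 18, 19, 11 and picks Med; Labs Inc. would get 16.
- R3: Novax compares 8, 10, 19 and picks High; Labs Inc. would get 9.
Maximizing over 4, 17, 16, 9, Labs Inc. chooses R1. Subgame-perfect outcome: (R1, Low) with payoffs (17, 14).
For the simultaneous game, intersect best replies.
Labs Inc.'s best replies: Low→R2; Med→R2; High→R1.
Novax's best replies: R0→High; R1→Low; R2→Med; R3→High.
Only (R2, Med) has each player best-responding; Nash payoffs (16, 19).
Novax earns 14 sequentially versus 19 at the Nash outcome: worse off.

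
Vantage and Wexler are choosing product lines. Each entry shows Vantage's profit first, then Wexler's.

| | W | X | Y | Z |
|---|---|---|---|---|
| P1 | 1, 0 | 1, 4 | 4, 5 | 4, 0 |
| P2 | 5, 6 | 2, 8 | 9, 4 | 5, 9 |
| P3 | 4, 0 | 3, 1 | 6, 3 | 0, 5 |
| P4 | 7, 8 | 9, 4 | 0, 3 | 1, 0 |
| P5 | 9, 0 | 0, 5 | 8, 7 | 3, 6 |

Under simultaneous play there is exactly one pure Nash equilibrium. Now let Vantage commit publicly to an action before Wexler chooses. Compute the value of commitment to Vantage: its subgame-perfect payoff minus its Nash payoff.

Wexler best-responds to each possible Vantage move:
- P1: Wexler compares 0, 4, 5, 0 and picks Y; Vantage would get 4.
- P2: Wexler compares 6, 8, 4, 9 and picks Z; Vantage would get 5.
- P3: Wexler compares 0, 1, 3, 5 and picks Z; Vantage would get 0.
- P4: Wexler compares 8, 4, 3, 0 and picks W; Vantage would get 7.
- P5: Wexler compares 0, 5, 7, 6 and picks Y; Vantage would get 8.
Maximizing over 4, 5, 0, 7, 8, Vantage chooses P5. Subgame-perfect outcome: (P5, Y) with payoffs (8, 7).
Now find the simultaneous Nash equilibrium.
Vantage's best replies: W→P5; X→P4; Y→P2; Z→P2.
Wexler's best replies: P1→Y; P2→Z; P3→Z; P4→W; P5→Y.
Only (P2, Z) has each player best-responding; Nash payoffs (5, 9).
Vantage's commitment gain: 8 − 5 = 3.

3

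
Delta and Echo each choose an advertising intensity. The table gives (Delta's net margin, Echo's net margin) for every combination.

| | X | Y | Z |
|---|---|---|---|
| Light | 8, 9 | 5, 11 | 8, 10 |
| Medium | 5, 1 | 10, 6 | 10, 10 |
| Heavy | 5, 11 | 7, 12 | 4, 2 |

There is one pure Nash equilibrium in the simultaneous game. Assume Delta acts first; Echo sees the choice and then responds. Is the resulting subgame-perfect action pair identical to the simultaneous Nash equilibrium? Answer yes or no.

yes

Solve by backward induction (Delta leads).
- Light → Echo plays Y (best of 9, 11, 10); Delta gets 5.
- Medium → Echo plays Z (best of 1, 6, 10); Delta gets 10.
- Heavy → Echo plays Y (best of 11, 12, 2); Delta gets 7.
Maximizing over 5, 10, 7, Delta chooses Medium. Subgame-perfect outcome: (Medium, Z) with payoffs (10, 10).
Now find the simultaneous Nash equilibrium.
Delta's best replies: X→Light; Y→Medium; Z→Medium.
Echo's best replies: Light→Y; Medium→Z; Heavy→Y.
The unique mutual best reply is (Medium, Z), giving (10, 10).
Sequential outcome (Medium, Z) coincides with the Nash profile (Medium, Z).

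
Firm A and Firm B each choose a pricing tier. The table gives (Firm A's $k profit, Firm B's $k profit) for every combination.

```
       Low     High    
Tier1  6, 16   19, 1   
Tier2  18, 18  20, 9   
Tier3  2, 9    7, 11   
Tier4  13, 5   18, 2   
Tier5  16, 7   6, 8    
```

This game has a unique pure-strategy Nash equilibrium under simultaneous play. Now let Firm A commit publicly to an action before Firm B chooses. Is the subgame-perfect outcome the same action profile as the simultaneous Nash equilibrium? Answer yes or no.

yes

Firm B best-responds to each possible Firm A move:
- Tier1 → Firm B plays Low (best of 16, 1); Firm A gets 6.
- Tier2 → Firm B plays Low (best of 18, 9); Firm A gets 18.
- Tier3 → Firm B plays High (best of 9, 11); Firm A gets 7.
- Tier4 → Firm B plays Low (best of 5, 2); Firm A gets 13.
- Tier5 → Firm B plays High (best of 7, 8); Firm A gets 6.
Among 6, 18, 7, 13, 6, the best is 18 at Tier2. Subgame-perfect outcome: (Tier2, Low) with payoffs (18, 18).
For the simultaneous game, intersect best replies.
Firm A's best replies: Low→Tier2; High→Tier2.
Firm B's best replies: Tier1→Low; Tier2→Low; Tier3→High; Tier4→Low; Tier5→High.
Only (Tier2, Low) has each player best-responding; Nash payoffs (18, 18).
Sequential outcome (Tier2, Low) coincides with the Nash profile (Tier2, Low).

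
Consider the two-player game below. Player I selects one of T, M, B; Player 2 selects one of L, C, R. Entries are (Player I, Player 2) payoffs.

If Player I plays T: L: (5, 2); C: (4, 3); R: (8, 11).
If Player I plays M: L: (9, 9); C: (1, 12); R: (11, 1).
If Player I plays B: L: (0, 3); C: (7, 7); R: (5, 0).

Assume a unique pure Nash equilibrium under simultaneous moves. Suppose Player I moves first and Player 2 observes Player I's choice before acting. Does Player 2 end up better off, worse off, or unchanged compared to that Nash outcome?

Player 2 best-responds to each possible Player I move:
- T: BR = R, leader payoff 8.
- M: BR = C, leader payoff 1.
- B: BR = C, leader payoff 7.
Maximizing over 8, 1, 7, Player I chooses T. Subgame-perfect outcome: (T, R) with payoffs (8, 11).
Now find the simultaneous Nash equilibrium.
Player I's best replies: L→M; C→B; R→M.
Player 2's best replies: T→R; M→C; B→C.
Only (B, C) has each player best-responding; Nash payoffs (7, 7).
Player 2 earns 11 sequentially versus 7 at the Nash outcome: better off.

better off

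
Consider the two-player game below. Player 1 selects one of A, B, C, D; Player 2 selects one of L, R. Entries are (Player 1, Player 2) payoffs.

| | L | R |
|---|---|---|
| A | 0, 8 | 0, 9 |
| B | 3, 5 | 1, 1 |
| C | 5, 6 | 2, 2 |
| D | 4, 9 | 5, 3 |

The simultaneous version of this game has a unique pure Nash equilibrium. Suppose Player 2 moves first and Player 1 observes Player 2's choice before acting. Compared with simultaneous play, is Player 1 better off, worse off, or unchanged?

unchanged

Work backward from Player 1's decision.
- L → Player 1 plays C (best of 0, 3, 5, 4); Player 2 gets 6.
- R → Player 1 plays D (best of 0, 1, 2, 5); Player 2 gets 3.
Player 2's induced payoffs are 6, 3, so Player 2 commits to L. Subgame-perfect outcome: (C, L) with payoffs (5, 6).
For the simultaneous game, intersect best replies.
Player 1's best replies: L→C; R→D.
Player 2's best replies: A→R; B→L; C→L; D→L.
The unique mutual best reply is (C, L), giving (5, 6).
Player 1 earns 5 sequentially versus 5 at the Nash outcome: unchanged.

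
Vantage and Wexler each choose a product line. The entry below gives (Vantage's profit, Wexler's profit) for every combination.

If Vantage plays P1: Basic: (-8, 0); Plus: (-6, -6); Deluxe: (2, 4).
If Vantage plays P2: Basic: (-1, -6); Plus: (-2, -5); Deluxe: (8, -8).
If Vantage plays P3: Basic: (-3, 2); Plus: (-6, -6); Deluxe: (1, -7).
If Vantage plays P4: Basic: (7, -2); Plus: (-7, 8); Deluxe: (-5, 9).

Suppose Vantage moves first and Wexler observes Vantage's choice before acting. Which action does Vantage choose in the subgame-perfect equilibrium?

Solve by backward induction (Vantage leads).
- P1: Wexler compares 0, -6, 4 and picks Deluxe; Vantage would get 2.
- P2: Wexler compares -6, -5, -8 and picks Plus; Vantage would get -2.
- P3: Wexler compares 2, -6, -7 and picks Basic; Vantage would get -3.
- P4: Wexler compares -2, 8, 9 and picks Deluxe; Vantage would get -5.
Vantage's induced payoffs are 2, -2, -3, -5, so Vantage commits to P1. Subgame-perfect outcome: (P1, Deluxe) with payoffs (2, 4).

P1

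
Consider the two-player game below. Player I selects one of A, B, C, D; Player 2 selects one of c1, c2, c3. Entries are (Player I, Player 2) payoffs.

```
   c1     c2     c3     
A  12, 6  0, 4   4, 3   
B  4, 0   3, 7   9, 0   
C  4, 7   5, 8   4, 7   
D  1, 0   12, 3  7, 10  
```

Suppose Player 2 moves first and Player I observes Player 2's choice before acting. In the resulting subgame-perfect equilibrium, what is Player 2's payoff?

6

Work backward from Player I's decision.
- c1: BR = A, leader payoff 6.
- c2: BR = D, leader payoff 3.
- c3: BR = B, leader payoff 0.
Among 6, 3, 0, the best is 6 at c1. Subgame-perfect outcome: (A, c1) with payoffs (12, 6).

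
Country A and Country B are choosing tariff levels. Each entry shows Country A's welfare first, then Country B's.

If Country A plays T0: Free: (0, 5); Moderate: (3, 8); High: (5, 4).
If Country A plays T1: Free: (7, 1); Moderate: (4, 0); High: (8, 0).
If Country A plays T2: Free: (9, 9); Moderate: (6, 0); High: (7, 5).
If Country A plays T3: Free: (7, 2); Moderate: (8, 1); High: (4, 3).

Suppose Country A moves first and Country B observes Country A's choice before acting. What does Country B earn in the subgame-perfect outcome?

Backward induction with Country A moving first.
- T0: Country B compares 5, 8, 4 and picks Moderate; Country A would get 3.
- T1: Country B compares 1, 0, 0 and picks Free; Country A would get 7.
- T2: Country B compares 9, 0, 5 and picks Free; Country A would get 9.
- T3: Country B compares 2, 1, 3 and picks High; Country A would get 4.
Maximizing over 3, 7, 9, 4, Country A chooses T2. Subgame-perfect outcome: (T2, Free) with payoffs (9, 9).

9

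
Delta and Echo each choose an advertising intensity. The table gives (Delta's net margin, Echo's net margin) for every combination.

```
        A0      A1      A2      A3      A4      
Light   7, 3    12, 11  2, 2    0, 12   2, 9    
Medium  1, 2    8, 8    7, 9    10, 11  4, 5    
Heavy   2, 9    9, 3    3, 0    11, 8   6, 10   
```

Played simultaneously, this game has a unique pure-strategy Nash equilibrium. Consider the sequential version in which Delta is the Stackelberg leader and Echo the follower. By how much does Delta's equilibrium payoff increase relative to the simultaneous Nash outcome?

4

Solve by backward induction (Delta leads).
- Light: Echo compares 3, 11, 2, 12, 9 and picks A3; Delta would get 0.
- Medium: Echo compares 2, 8, 9, 11, 5 and picks A3; Delta would get 10.
- Heavy: Echo compares 9, 3, 0, 8, 10 and picks A4; Delta would get 6.
Maximizing over 0, 10, 6, Delta chooses Medium. Subgame-perfect outcome: (Medium, A3) with payoffs (10, 11).
Now find the simultaneous Nash equilibrium.
Delta's best replies: A0→Light; A1→Light; A2→Medium; A3→Heavy; A4→Heavy.
Echo's best replies: Light→A3; Medium→A3; Heavy→A4.
The unique mutual best reply is (Heavy, A4), giving (6, 10).
Delta's commitment gain: 10 − 6 = 4.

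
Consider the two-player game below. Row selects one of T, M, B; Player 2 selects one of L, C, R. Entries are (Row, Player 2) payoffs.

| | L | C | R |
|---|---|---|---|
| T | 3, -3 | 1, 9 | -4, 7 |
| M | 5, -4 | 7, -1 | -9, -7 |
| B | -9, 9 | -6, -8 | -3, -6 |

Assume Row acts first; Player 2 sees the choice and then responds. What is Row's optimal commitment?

Player 2 best-responds to each possible Row move:
- T: BR = C, leader payoff 1.
- M: BR = C, leader payoff 7.
- B: BR = L, leader payoff -9.
Among 1, 7, -9, the best is 7 at M. Subgame-perfect outcome: (M, C) with payoffs (7, -1).

M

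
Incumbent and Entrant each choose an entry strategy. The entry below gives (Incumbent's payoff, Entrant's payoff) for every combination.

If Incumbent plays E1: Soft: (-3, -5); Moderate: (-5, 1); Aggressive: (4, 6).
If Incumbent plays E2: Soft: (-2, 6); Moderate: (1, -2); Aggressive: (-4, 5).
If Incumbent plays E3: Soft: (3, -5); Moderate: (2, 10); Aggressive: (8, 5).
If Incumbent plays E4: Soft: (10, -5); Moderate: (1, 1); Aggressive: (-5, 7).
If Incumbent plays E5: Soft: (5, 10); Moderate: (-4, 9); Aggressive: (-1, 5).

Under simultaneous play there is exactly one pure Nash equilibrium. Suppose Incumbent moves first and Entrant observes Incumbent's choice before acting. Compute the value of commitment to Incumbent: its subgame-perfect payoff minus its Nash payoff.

3

Solve by backward induction (Incumbent leads).
- E1: BR = Aggressive, leader payoff 4.
- E2: BR = Soft, leader payoff -2.
- E3: BR = Moderate, leader payoff 2.
- E4: BR = Aggressive, leader payoff -5.
- E5: BR = Soft, leader payoff 5.
Maximizing over 4, -2, 2, -5, 5, Incumbent chooses E5. Subgame-perfect outcome: (E5, Soft) with payoffs (5, 10).
Under simultaneous play:
Incumbent's best replies: Soft→E4; Moderate→E3; Aggressive→E3.
Entrant's best replies: E1→Aggressive; E2→Soft; E3→Moderate; E4→Aggressive; E5→Soft.
Only (E3, Moderate) has each player best-responding; Nash payoffs (2, 10).
Incumbent's commitment gain: 5 − 2 = 3.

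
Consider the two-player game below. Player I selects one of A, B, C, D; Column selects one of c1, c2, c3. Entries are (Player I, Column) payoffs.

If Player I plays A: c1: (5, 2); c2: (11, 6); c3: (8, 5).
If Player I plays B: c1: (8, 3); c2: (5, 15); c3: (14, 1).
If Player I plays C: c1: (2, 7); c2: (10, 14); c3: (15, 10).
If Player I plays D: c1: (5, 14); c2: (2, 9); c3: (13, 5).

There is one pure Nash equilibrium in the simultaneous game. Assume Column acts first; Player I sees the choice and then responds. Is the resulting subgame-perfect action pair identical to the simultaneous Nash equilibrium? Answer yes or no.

Solve by backward induction (Column leads).
- c1: Player I compares 5, 8, 2, 5 and picks B; Column would get 3.
- c2: Player I compares 11, 5, 10, 2 and picks A; Column would get 6.
- c3: Player I compares 8, 14, 15, 13 and picks C; Column would get 10.
Column's induced payoffs are 3, 6, 10, so Column commits to c3. Subgame-perfect outcome: (C, c3) with payoffs (15, 10).
Under simultaneous play:
Player I's best replies: c1→B; c2→A; c3→C.
Column's best replies: A→c2; B→c2; C→c2; D→c1.
Only (A, c2) has each player best-responding; Nash payoffs (11, 6).
Sequential outcome (C, c3) differs from the Nash profile (A, c2).

no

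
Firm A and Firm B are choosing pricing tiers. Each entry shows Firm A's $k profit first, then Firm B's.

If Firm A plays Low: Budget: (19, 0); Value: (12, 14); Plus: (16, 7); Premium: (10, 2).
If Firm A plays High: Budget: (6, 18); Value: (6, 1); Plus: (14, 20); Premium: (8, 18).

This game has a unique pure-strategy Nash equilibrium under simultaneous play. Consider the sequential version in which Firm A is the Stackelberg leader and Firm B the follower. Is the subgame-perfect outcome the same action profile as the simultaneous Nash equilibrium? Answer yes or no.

Solve by backward induction (Firm A leads).
- Low: Firm B compares 0, 14, 7, 2 and picks Value; Firm A would get 12.
- High: Firm B compares 18, 1, 20, 18 and picks Plus; Firm A would get 14.
Maximizing over 12, 14, Firm A chooses High. Subgame-perfect outcome: (High, Plus) with payoffs (14, 20).
Now find the simultaneous Nash equilibrium.
Firm A's best replies: Budget→Low; Value→Low; Plus→Low; Premium→Low.
Firm B's best replies: Low→Value; High→Plus.
The unique mutual best reply is (Low, Value), giving (12, 14).
Sequential outcome (High, Plus) differs from the Nash profile (Low, Value).

no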